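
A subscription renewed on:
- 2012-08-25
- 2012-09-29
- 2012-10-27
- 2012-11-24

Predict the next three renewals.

Every date is a Saturday; gaps 35, 28, 28 days.
Each is the last Saturday of its month (at least one falls on the 29th or later, ruling out '4th Saturday').
Last Saturday of December 2012: 2012-12-29.
January 2013 ends with Saturday 2013-01-26.
Last Saturday of February 2013: 2013-02-23.

2012-12-29, 2013-01-26, 2013-02-23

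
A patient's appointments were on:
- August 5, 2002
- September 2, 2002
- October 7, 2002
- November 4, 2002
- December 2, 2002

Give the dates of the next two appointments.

January 6, 2003; February 3, 2003

All dates are Mondays, 28, 35, 28, 28 days apart.
Specifically, the 1st Monday of each month.
January 2003 — 1st Monday is January 6, 2003.
1st Monday of February 2003: February 3, 2003.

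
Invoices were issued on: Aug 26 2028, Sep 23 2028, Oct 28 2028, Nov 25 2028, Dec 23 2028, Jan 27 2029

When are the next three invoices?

Gaps: 28, 35, 28, 28, 35 days — a mix of 28 and 35. Every date is a Saturday.
Each is the 4th Saturday of its month.
4th Saturday of February 2029: Feb 24 2029.
March 2029 — 4th Saturday is Mar 24 2029.
4th Saturday of April 2029: Apr 28 2029.

Feb 24 2029, Mar 24 2029, Apr 28 2029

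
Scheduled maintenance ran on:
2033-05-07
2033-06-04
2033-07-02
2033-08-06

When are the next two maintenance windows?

These are Saturdays at 28- or 35-day spacing (28, 28, 35).
The pattern: 1st Saturday of the month.
1st Saturday of September 2033: 2033-09-03.
1st Saturday of October 2033: 2033-10-01.

2033-09-03, 2033-10-01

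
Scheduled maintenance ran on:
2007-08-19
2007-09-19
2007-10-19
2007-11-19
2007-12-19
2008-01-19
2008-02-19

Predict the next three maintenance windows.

2008-03-19, 2008-04-19, 2008-05-19

The day-of-month is always 19 (31, 30, 31, 30, 31, 31 days between events).
So this recurs on the 19th of each month.
Next: March 2008 → 2008-03-19.
Next: April 2008 → 2008-04-19.
Next: May 2008 → 2008-05-19.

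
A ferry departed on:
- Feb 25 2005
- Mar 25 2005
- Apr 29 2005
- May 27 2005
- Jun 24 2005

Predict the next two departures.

Every date is a Friday; gaps 28, 35, 28, 28 days.
Each is the last Friday of its month (at least one falls on the 29th or later, ruling out '4th Friday').
July 2005 ends with Friday Jul 29 2005.
Last Friday of August 2005: Aug 26 2005.

Jul 29 2005, Aug 26 2005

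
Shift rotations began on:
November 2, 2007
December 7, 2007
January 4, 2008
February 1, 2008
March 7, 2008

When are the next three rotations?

April 4, 2008; May 2, 2008; June 6, 2008

Gaps: 35, 28, 28, 35 days — a mix of 28 and 35. Every date is a Friday.
Each is the 1st Friday of its month.
1st Friday of April 2008: April 4, 2008.
1st Friday of May 2008: May 2, 2008.
1st Friday of June 2008: June 6, 2008.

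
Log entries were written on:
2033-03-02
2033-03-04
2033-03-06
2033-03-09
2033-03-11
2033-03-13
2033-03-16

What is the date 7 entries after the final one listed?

Every event lands on a Wednesday or Friday or Sunday (gaps cycle 2, 2, 3, 2, 2, 3).
So the schedule is: every Wednesday, Friday and Sunday.
The following Friday is 2033-03-18.
The following Sunday is 2033-03-20.
The following Wednesday is 2033-03-23.
The following Friday is 2033-03-25.
Next Sunday: 2033-03-27.
The following Wednesday is 2033-03-30.
The following Friday is 2033-04-01.

2033-04-01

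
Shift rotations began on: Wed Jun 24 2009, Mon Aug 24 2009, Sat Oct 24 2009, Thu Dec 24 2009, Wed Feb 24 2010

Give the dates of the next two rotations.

Sat Apr 24 2010, Thu Jun 24 2010

The day-of-month is always 24 (61, 61, 61, 62 days between events).
So this recurs on the 24th of every 2 months.
Next: April 2010 → Sat Apr 24 2010.
Next: June 2010 → Thu Jun 24 2010.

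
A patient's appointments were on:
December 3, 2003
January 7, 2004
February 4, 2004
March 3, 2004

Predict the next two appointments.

April 7, 2004; May 5, 2004

These are Wednesdays at 28- or 35-day spacing (35, 28, 28).
The pattern: 1st Wednesday of the month.
April 2004 — 1st Wednesday is April 7, 2004.
1st Wednesday of May 2004: May 5, 2004.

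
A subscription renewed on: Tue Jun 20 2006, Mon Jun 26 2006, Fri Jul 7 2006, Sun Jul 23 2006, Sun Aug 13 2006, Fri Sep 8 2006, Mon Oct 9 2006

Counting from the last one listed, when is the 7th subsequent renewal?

Mon Oct 1 2007

The spacing grows by 5 each time: 6, 11, 16, 21, 26, 31 days.
Next gap: 36 days. Mon Oct 9 2006 + 36 days = Tue Nov 14 2006.
Next gap: 41 days. Tue Nov 14 2006 + 41 days = Mon Dec 25 2006.
Next gap: 46 days. Mon Dec 25 2006 + 46 days = Fri Feb 9 2007.
Next gap: 51 days. Fri Feb 9 2007 + 51 days = Sun Apr 1 2007.
Next gap: 56 days. Sun Apr 1 2007 + 56 days = Sun May 27 2007.
Next gap: 61 days. Sun May 27 2007 + 61 days = Fri Jul 27 2007.
Next gap: 66 days. Fri Jul 27 2007 + 66 days = Mon Oct 1 2007.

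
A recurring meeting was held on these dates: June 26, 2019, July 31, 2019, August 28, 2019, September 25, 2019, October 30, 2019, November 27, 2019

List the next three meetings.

Every date is a Wednesday; gaps 35, 28, 28, 35, 28 days.
Each is the last Wednesday of its month (at least one falls on the 29th or later, ruling out '4th Wednesday').
December 2019 ends with Wednesday December 25, 2019.
Last Wednesday of January 2020: January 29, 2020.
February 2020 ends with Wednesday February 26, 2020.

December 25, 2019; January 29, 2020; February 26, 2020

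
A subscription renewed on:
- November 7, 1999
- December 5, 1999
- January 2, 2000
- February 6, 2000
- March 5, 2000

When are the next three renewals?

April 2, 2000; May 7, 2000; June 4, 2000

All dates are Sundays, 28, 28, 35, 28 days apart.
Specifically, the 1st Sunday of each month.
April 2000 — 1st Sunday is April 2, 2000.
1st Sunday of May 2000: May 7, 2000.
June 2000 — 1st Sunday is June 4, 2000.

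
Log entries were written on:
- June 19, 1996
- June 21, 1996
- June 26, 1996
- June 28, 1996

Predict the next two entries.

July 3, 1996; July 5, 1996

Gaps: 2, 5, 2 days — not constant, but cyclic with period 2.
The events fall on every Wednesday and Friday.
The following Wednesday is July 3, 1996.
The following Friday is July 5, 1996.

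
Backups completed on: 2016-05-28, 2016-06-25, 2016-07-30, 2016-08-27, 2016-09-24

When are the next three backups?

All Saturdays; the gaps (28, 35, 28, 28) vary with month length.
This is the last Saturday of each month.
October 2016 ends with Saturday 2016-10-29.
Last Saturday of November 2016: 2016-11-26.
Last Saturday of December 2016: 2016-12-31.

2016-10-29, 2016-11-26, 2016-12-31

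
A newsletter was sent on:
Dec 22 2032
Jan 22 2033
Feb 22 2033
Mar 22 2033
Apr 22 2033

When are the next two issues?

Gaps: 31, 31, 28, 31 days — not constant. Every event is on the 22nd of the month.
Pattern: the 22nd of each month.
May 2033: May 22 2033.
June 2033: Jun 22 2033.

May 22 2033, Jun 22 2033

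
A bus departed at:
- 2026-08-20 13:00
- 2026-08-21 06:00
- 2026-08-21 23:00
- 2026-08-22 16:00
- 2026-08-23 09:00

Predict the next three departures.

Gaps: 17, 17, 17, 17 hours — each event is 17 hours after the previous one.
2026-08-23 09:00 + 17 h = 2026-08-24 02:00.
2026-08-24 02:00 + 17 h = 2026-08-24 19:00.
2026-08-24 19:00 + 17 h = 2026-08-25 12:00.

2026-08-24 02:00, 2026-08-24 19:00, 2026-08-25 12:00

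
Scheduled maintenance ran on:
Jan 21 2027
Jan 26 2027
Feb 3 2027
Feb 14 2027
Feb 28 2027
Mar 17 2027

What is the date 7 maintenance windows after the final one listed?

Oct 6 2027

The spacing grows by 3 each time: 5, 8, 11, 14, 17 days.
Next gap: 20 days. Mar 17 2027 + 20 days = Apr 6 2027.
Next gap: 23 days. Apr 6 2027 + 23 days = Apr 29 2027.
Next gap: 26 days. Apr 29 2027 + 26 days = May 25 2027.
Next gap: 29 days. May 25 2027 + 29 days = Jun 23 2027.
Next gap: 32 days. Jun 23 2027 + 32 days = Jul 25 2027.
Next gap: 35 days. Jul 25 2027 + 35 days = Aug 29 2027.
Next gap: 38 days. Aug 29 2027 + 38 days = Oct 6 2027.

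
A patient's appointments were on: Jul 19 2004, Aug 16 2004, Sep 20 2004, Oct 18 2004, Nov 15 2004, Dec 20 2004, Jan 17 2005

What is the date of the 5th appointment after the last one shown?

These are Mondays at 28- or 35-day spacing (28, 35, 28, 28, 35, 28).
The pattern: 3rd Monday of the month.
February 2005 — 3rd Monday is Feb 21 2005.
March 2005 — 3rd Monday is Mar 21 2005.
3rd Monday of April 2005: Apr 18 2005.
May 2005 — 3rd Monday is May 16 2005.
June 2005 — 3rd Monday is Jun 20 2005.

Jun 20 2005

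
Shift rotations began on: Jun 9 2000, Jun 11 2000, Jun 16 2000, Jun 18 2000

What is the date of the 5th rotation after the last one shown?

Gaps: 2, 5, 2 days — not constant, but cyclic with period 2.
The events fall on every Friday and Sunday.
The following Friday is Jun 23 2000.
The following Sunday is Jun 25 2000.
The following Friday is Jun 30 2000.
The following Sunday is Jul 2 2000.
The following Friday is Jul 7 2000.

Jul 7 2000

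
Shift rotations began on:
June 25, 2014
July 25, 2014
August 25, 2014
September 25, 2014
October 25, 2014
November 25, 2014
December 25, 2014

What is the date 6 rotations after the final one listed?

June 25, 2015

Each date is the 25th; the gaps (30, 31, 31, 30, 31, 30) track the month lengths.
The rule is the 25th of each month.
January 2015: January 25, 2015.
February 2015: February 25, 2015.
Next: March 2015 → March 25, 2015.
Next: April 2015 → April 25, 2015.
May 2015: May 25, 2015.
Next: June 2015 → June 25, 2015.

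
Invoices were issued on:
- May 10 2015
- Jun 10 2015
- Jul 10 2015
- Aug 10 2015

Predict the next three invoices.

Sep 10 2015, Oct 10 2015, Nov 10 2015

The day-of-month is always 10 (31, 30, 31 days between events).
So this recurs on the 10th of each month.
September 2015: Sep 10 2015.
October 2015: Oct 10 2015.
November 2015: Nov 10 2015.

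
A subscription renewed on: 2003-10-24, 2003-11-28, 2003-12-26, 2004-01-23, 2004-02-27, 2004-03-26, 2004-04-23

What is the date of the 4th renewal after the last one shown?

All dates are Fridays, 35, 28, 28, 35, 28, 28 days apart.
Specifically, the 4th Friday of each month.
May 2004 — 4th Friday is 2004-05-28.
4th Friday of June 2004: 2004-06-25.
4th Friday of July 2004: 2004-07-23.
4th Friday of August 2004: 2004-08-27.

2004-08-27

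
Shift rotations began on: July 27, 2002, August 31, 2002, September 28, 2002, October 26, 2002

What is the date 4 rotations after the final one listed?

Every date is a Saturday; gaps 35, 28, 28 days.
Each is the last Saturday of its month (at least one falls on the 29th or later, ruling out '4th Saturday').
November 2002 ends with Saturday November 30, 2002.
Last Saturday of December 2002: December 28, 2002.
January 2003 ends with Saturday January 25, 2003.
Last Saturday of February 2003: February 22, 2003.

February 22, 2003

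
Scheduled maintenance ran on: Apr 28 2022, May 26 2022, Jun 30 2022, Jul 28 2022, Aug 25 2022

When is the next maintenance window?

These are Thursdays with 28, 35, 28, 28-day gaps.
Each is the final Thursday of its month — Jun 30 2022 is past the 28th, so '4th Thursday' doesn't fit.
September 2022 ends with Thursday Sep 29 2022.

Sep 29 2022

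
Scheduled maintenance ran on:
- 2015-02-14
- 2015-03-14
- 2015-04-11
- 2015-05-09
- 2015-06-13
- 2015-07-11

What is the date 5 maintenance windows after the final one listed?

2015-12-12

These are Saturdays at 28- or 35-day spacing (28, 28, 28, 35, 28).
The pattern: 2nd Saturday of the month.
August 2015 — 2nd Saturday is 2015-08-08.
September 2015 — 2nd Saturday is 2015-09-12.
2nd Saturday of October 2015: 2015-10-10.
November 2015 — 2nd Saturday is 2015-11-14.
December 2015 — 2nd Saturday is 2015-12-12.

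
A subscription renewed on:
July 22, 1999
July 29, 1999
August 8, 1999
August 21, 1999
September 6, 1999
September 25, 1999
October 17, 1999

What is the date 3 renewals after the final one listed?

The spacing grows by 3 each time: 7, 10, 13, 16, 19, 22 days.
Next gap: 25 days. October 17, 1999 + 25 days = November 11, 1999.
Next gap: 28 days. November 11, 1999 + 28 days = December 9, 1999.
Next gap: 31 days. December 9, 1999 + 31 days = January 9, 2000.

January 9, 2000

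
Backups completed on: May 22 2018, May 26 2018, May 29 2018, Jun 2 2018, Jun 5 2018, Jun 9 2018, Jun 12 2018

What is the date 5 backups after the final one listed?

Jun 30 2018

The gap pattern 4, 3, 4, 3, 4, 3 repeats every 2 events.
These are the Tuesdays and Saturdays of each week.
The following Saturday is Jun 16 2018.
The following Tuesday is Jun 19 2018.
The following Saturday is Jun 23 2018.
Next Tuesday: Jun 26 2018.
Next Saturday: Jun 30 2018.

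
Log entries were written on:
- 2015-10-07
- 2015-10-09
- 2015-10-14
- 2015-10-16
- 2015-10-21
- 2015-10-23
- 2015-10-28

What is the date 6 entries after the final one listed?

2015-11-18

Every event lands on a Wednesday or Friday (gaps cycle 2, 5, 2, 5, 2, 5).
So the schedule is: every Wednesday and Friday.
The following Friday is 2015-10-30.
Next Wednesday: 2015-11-04.
Next Friday: 2015-11-06.
The following Wednesday is 2015-11-11.
The following Friday is 2015-11-13.
Next Wednesday: 2015-11-18.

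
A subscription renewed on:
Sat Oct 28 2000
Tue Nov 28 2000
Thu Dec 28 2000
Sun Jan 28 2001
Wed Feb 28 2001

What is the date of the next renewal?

Wed Mar 28 2001

The day-of-month is always 28 (31, 30, 31, 31 days between events).
So this recurs on the 28th of each month.
Next: March 2001 → Wed Mar 28 2001.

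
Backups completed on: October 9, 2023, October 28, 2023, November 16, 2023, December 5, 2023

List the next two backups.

Gaps between consecutive events: 19, 19, 19 days — a constant 19-day interval.
December 5, 2023 + 19 days = December 24, 2023.
December 24, 2023 + 19 days = January 12, 2024.

December 24, 2023; January 12, 2024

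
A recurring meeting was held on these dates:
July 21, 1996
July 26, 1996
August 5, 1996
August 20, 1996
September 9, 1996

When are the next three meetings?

October 4, 1996; November 3, 1996; December 8, 1996

Gaps: 5, 10, 15, 20 days — each gap is 5 larger than the previous one.
Next gap: 25 days. September 9, 1996 + 25 days = October 4, 1996.
Next gap: 30 days. October 4, 1996 + 30 days = November 3, 1996.
Next gap: 35 days. November 3, 1996 + 35 days = December 8, 1996.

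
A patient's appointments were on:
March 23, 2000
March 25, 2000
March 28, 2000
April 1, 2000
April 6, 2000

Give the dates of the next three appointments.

April 12, 2000; April 19, 2000; April 27, 2000

Gaps: 2, 3, 4, 5 days — each gap is 1 larger than the previous one.
Next gap: 6 days. April 6, 2000 + 6 days = April 12, 2000.
Next gap: 7 days. April 12, 2000 + 7 days = April 19, 2000.
Next gap: 8 days. April 19, 2000 + 8 days = April 27, 2000.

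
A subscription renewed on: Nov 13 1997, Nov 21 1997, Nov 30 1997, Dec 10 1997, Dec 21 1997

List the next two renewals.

Jan 2 1998, Jan 15 1998

The spacing grows by 1 each time: 8, 9, 10, 11 days.
Next gap: 12 days. Dec 21 1997 + 12 days = Jan 2 1998.
Next gap: 13 days. Jan 2 1998 + 13 days = Jan 15 1998.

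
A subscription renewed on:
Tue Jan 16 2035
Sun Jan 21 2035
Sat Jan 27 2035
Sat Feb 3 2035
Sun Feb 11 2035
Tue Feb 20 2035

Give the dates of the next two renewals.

The spacing grows by 1 each time: 5, 6, 7, 8, 9 days.
Next gap: 10 days. Tue Feb 20 2035 + 10 days = Fri Mar 2 2035.
Next gap: 11 days. Fri Mar 2 2035 + 11 days = Tue Mar 13 2035.

Fri Mar 2 2035, Tue Mar 13 2035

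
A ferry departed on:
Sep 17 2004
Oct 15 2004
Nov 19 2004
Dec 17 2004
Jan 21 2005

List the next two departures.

All dates are Fridays, 28, 35, 28, 35 days apart.
Specifically, the 3rd Friday of each month.
3rd Friday of February 2005: Feb 18 2005.
3rd Friday of March 2005: Mar 18 2005.

Feb 18 2005, Mar 18 2005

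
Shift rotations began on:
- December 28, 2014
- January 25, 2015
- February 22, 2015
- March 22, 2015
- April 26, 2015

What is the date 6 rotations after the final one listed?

October 25, 2015

These are Sundays at 28- or 35-day spacing (28, 28, 28, 35).
The pattern: 4th Sunday of the month.
4th Sunday of May 2015: May 24, 2015.
June 2015 — 4th Sunday is June 28, 2015.
4th Sunday of July 2015: July 26, 2015.
August 2015 — 4th Sunday is August 23, 2015.
September 2015 — 4th Sunday is September 27, 2015.
4th Sunday of October 2015: October 25, 2015.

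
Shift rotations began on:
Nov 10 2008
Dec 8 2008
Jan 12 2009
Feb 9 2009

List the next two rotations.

Mar 9 2009, Apr 13 2009

All dates are Mondays, 28, 35, 28 days apart.
Specifically, the 2nd Monday of each month.
2nd Monday of March 2009: Mar 9 2009.
April 2009 — 2nd Monday is Apr 13 2009.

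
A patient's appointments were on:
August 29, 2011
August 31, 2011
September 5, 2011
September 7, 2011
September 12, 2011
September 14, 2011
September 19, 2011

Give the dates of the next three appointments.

September 21, 2011; September 26, 2011; September 28, 2011

Gaps: 2, 5, 2, 5, 2, 5 days — not constant, but cyclic with period 2.
The events fall on every Monday and Wednesday.
The following Wednesday is September 21, 2011.
The following Monday is September 26, 2011.
Next Wednesday: September 28, 2011.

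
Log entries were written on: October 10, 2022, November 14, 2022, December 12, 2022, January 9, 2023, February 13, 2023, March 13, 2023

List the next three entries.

These are Mondays at 28- or 35-day spacing (35, 28, 28, 35, 28).
The pattern: 2nd Monday of the month.
April 2023 — 2nd Monday is April 10, 2023.
May 2023 — 2nd Monday is May 8, 2023.
June 2023 — 2nd Monday is June 12, 2023.

April 10, 2023; May 8, 2023; June 12, 2023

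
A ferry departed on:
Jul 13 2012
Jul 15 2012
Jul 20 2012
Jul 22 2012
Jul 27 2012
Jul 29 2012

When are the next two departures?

Every event lands on a Friday or Sunday (gaps cycle 2, 5, 2, 5, 2).
So the schedule is: every Friday and Sunday.
The following Friday is Aug 3 2012.
Next Sunday: Aug 5 2012.

Aug 3 2012, Aug 5 2012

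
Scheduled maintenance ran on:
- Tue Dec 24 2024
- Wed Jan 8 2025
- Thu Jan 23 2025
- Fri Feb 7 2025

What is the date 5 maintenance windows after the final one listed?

Wed Apr 23 2025

Every event comes 15 days after the last (15, 15, 15).
Fri Feb 7 2025 + 15 days = Sat Feb 22 2025.
Sat Feb 22 2025 + 15 days = Sun Mar 9 2025.
Sun Mar 9 2025 + 15 days = Mon Mar 24 2025.
Mon Mar 24 2025 + 15 days = Tue Apr 8 2025.
Tue Apr 8 2025 + 15 days = Wed Apr 23 2025.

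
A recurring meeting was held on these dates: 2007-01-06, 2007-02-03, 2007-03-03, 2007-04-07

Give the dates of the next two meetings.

2007-05-05, 2007-06-02

These are Saturdays at 28- or 35-day spacing (28, 28, 35).
The pattern: 1st Saturday of the month.
1st Saturday of May 2007: 2007-05-05.
1st Saturday of June 2007: 2007-06-02.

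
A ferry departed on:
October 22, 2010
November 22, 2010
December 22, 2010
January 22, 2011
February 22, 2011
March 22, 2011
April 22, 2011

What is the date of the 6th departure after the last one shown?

The day-of-month is always 22 (31, 30, 31, 31, 28, 31 days between events).
So this recurs on the 22nd of each month.
May 2011: May 22, 2011.
June 2011: June 22, 2011.
Next: July 2011 → July 22, 2011.
August 2011: August 22, 2011.
Next: September 2011 → September 22, 2011.
Next: October 2011 → October 22, 2011.

October 22, 2011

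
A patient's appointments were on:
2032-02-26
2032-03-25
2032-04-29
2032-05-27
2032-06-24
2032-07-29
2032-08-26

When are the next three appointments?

These are Thursdays with 28, 35, 28, 28, 35, 28-day gaps.
Each is the final Thursday of its month — 2032-04-29 is past the 28th, so '4th Thursday' doesn't fit.
September 2032 ends with Thursday 2032-09-30.
October 2032 ends with Thursday 2032-10-28.
Last Thursday of November 2032: 2032-11-25.

2032-09-30, 2032-10-28, 2032-11-25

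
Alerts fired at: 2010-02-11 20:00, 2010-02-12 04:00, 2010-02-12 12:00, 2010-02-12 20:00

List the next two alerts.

2010-02-13 04:00, 2010-02-13 12:00

Spacing: 8, 8, 8 h — constant 8 h.
2010-02-12 20:00 + 8 h = 2010-02-13 04:00.
2010-02-13 04:00 + 8 h = 2010-02-13 12:00.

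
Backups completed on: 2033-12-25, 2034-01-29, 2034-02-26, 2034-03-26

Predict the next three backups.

These are Sundays with 35, 28, 28-day gaps.
Each is the final Sunday of its month — 2034-01-29 is past the 28th, so '4th Sunday' doesn't fit.
Last Sunday of April 2034: 2034-04-30.
May 2034 ends with Sunday 2034-05-28.
June 2034 ends with Sunday 2034-06-25.

2034-04-30, 2034-05-28, 2034-06-25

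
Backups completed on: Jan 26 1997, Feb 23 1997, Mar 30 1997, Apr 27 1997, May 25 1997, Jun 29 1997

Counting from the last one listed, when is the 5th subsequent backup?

Nov 30 1997

Every date is a Sunday; gaps 28, 35, 28, 28, 35 days.
Each is the last Sunday of its month (at least one falls on the 29th or later, ruling out '4th Sunday').
Last Sunday of July 1997: Jul 27 1997.
August 1997 ends with Sunday Aug 31 1997.
Last Sunday of September 1997: Sep 28 1997.
Last Sunday of October 1997: Oct 26 1997.
November 1997 ends with Sunday Nov 30 1997.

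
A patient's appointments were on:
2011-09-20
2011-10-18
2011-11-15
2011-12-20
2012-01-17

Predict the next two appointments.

Gaps: 28, 28, 35, 28 days — a mix of 28 and 35. Every date is a Tuesday.
Each is the 3rd Tuesday of its month.
3rd Tuesday of February 2012: 2012-02-21.
March 2012 — 3rd Tuesday is 2012-03-20.

2012-02-21, 2012-03-20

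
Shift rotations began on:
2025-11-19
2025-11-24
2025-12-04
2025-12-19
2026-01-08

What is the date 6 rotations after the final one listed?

2026-08-21

Intervals are 5, 10, 15, 20 days — an arithmetic progression with common difference 5.
Next gap: 25 days. 2026-01-08 + 25 days = 2026-02-02.
Next gap: 30 days. 2026-02-02 + 30 days = 2026-03-04.
Next gap: 35 days. 2026-03-04 + 35 days = 2026-04-08.
Next gap: 40 days. 2026-04-08 + 40 days = 2026-05-18.
Next gap: 45 days. 2026-05-18 + 45 days = 2026-07-02.
Next gap: 50 days. 2026-07-02 + 50 days = 2026-08-21.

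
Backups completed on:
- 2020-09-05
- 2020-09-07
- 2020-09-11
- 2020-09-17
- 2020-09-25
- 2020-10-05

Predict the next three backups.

2020-10-17, 2020-10-31, 2020-11-16

Intervals are 2, 4, 6, 8, 10 days — an arithmetic progression with common difference 2.
Next gap: 12 days. 2020-10-05 + 12 days = 2020-10-17.
Next gap: 14 days. 2020-10-17 + 14 days = 2020-10-31.
Next gap: 16 days. 2020-10-31 + 16 days = 2020-11-16.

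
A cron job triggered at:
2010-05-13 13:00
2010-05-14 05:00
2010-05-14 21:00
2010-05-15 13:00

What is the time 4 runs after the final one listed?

2010-05-18 05:00

The interval is a steady 16 hours (16, 16, 16).
2010-05-15 13:00 + 16 h = 2010-05-16 05:00.
2010-05-16 05:00 + 16 h = 2010-05-16 21:00.
2010-05-16 21:00 + 16 h = 2010-05-17 13:00.
2010-05-17 13:00 + 16 h = 2010-05-18 05:00.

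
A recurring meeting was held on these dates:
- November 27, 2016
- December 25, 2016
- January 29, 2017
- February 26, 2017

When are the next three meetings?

These are Sundays with 28, 35, 28-day gaps.
Each is the final Sunday of its month — January 29, 2017 is past the 28th, so '4th Sunday' doesn't fit.
March 2017 ends with Sunday March 26, 2017.
April 2017 ends with Sunday April 30, 2017.
May 2017 ends with Sunday May 28, 2017.

March 26, 2017; April 30, 2017; May 28, 2017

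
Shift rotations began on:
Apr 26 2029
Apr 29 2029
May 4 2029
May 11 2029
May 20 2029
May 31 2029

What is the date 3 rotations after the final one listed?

Jul 15 2029

Intervals are 3, 5, 7, 9, 11 days — an arithmetic progression with common difference 2.
Next gap: 13 days. May 31 2029 + 13 days = Jun 13 2029.
Next gap: 15 days. Jun 13 2029 + 15 days = Jun 28 2029.
Next gap: 17 days. Jun 28 2029 + 17 days = Jul 15 2029.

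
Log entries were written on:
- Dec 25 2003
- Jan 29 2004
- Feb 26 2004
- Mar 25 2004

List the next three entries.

All Thursdays; the gaps (35, 28, 28) vary with month length.
This is the last Thursday of each month.
Last Thursday of April 2004: Apr 29 2004.
May 2004 ends with Thursday May 27 2004.
June 2004 ends with Thursday Jun 24 2004.

Apr 29 2004, May 27 2004, Jun 24 2004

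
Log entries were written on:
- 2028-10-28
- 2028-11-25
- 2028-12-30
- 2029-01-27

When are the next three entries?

Every date is a Saturday; gaps 28, 35, 28 days.
Each is the last Saturday of its month (at least one falls on the 29th or later, ruling out '4th Saturday').
Last Saturday of February 2029: 2029-02-24.
March 2029 ends with Saturday 2029-03-31.
Last Saturday of April 2029: 2029-04-28.

2029-02-24, 2029-03-31, 2029-04-28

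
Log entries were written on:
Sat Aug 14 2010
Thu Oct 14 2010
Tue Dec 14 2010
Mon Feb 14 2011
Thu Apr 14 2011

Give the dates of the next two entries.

Gaps: 61, 61, 62, 59 days — not constant. Every event is on the 14th of the month.
Pattern: the 14th of every 2 months.
Next: June 2011 → Tue Jun 14 2011.
Next: August 2011 → Sun Aug 14 2011.

Tue Jun 14 2011, Sun Aug 14 2011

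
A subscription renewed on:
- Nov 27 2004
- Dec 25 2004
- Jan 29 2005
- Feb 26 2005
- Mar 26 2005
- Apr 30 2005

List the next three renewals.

May 28 2005, Jun 25 2005, Jul 30 2005

All Saturdays; the gaps (28, 35, 28, 28, 35) vary with month length.
This is the last Saturday of each month.
May 2005 ends with Saturday May 28 2005.
Last Saturday of June 2005: Jun 25 2005.
Last Saturday of July 2005: Jul 30 2005.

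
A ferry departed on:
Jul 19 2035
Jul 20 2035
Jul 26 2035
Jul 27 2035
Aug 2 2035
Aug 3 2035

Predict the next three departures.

Aug 9 2035, Aug 10 2035, Aug 16 2035

Every event lands on a Thursday or Friday (gaps cycle 1, 6, 1, 6, 1).
So the schedule is: every Thursday and Friday.
Next Thursday: Aug 9 2035.
Next Friday: Aug 10 2035.
Next Thursday: Aug 16 2035.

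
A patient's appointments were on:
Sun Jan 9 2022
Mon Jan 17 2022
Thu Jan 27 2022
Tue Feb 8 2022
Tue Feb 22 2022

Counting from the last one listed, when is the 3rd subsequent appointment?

The spacing grows by 2 each time: 8, 10, 12, 14 days.
Next gap: 16 days. Tue Feb 22 2022 + 16 days = Thu Mar 10 2022.
Next gap: 18 days. Thu Mar 10 2022 + 18 days = Mon Mar 28 2022.
Next gap: 20 days. Mon Mar 28 2022 + 20 days = Sun Apr 17 2022.

Sun Apr 17 2022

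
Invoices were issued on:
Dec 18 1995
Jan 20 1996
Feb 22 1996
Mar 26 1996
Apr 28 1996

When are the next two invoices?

May 31 1996, Jul 3 1996

Gaps between consecutive events: 33, 33, 33, 33 days — a constant 33-day interval.
Apr 28 1996 + 33 days = May 31 1996.
May 31 1996 + 33 days = Jul 3 1996.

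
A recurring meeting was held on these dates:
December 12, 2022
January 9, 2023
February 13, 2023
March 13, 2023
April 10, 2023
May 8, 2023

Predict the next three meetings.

All dates are Mondays, 28, 35, 28, 28, 28 days apart.
Specifically, the 2nd Monday of each month.
2nd Monday of June 2023: June 12, 2023.
July 2023 — 2nd Monday is July 10, 2023.
2nd Monday of August 2023: August 14, 2023.

June 12, 2023; July 10, 2023; August 14, 2023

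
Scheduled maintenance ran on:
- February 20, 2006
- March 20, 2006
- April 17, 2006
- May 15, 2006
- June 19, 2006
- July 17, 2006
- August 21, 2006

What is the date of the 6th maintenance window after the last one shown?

February 19, 2007

These are Mondays at 28- or 35-day spacing (28, 28, 28, 35, 28, 35).
The pattern: 3rd Monday of the month.
3rd Monday of September 2006: September 18, 2006.
October 2006 — 3rd Monday is October 16, 2006.
3rd Monday of November 2006: November 20, 2006.
December 2006 — 3rd Monday is December 18, 2006.
3rd Monday of January 2007: January 15, 2007.
February 2007 — 3rd Monday is February 19, 2007.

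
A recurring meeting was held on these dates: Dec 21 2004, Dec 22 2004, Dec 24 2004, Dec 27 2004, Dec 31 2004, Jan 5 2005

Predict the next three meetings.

Intervals are 1, 2, 3, 4, 5 days — an arithmetic progression with common difference 1.
Next gap: 6 days. Jan 5 2005 + 6 days = Jan 11 2005.
Next gap: 7 days. Jan 11 2005 + 7 days = Jan 18 2005.
Next gap: 8 days. Jan 18 2005 + 8 days = Jan 26 2005.

Jan 11 2005, Jan 18 2005, Jan 26 2005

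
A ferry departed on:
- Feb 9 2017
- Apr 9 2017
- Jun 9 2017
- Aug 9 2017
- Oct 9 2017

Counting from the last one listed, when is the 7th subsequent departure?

Each date is the 9th; the gaps (59, 61, 61, 61) track the month lengths.
The rule is the 9th of every 2 months.
Next: December 2017 → Dec 9 2017.
Next: February 2018 → Feb 9 2018.
Next: April 2018 → Apr 9 2018.
Next: June 2018 → Jun 9 2018.
August 2018: Aug 9 2018.
October 2018: Oct 9 2018.
December 2018: Dec 9 2018.

Dec 9 2018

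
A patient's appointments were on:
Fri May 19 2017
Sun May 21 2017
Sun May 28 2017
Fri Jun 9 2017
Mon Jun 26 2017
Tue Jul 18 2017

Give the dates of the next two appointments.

Mon Aug 14 2017, Fri Sep 15 2017

Gaps: 2, 7, 12, 17, 22 days — each gap is 5 larger than the previous one.
Next gap: 27 days. Tue Jul 18 2017 + 27 days = Mon Aug 14 2017.
Next gap: 32 days. Mon Aug 14 2017 + 32 days = Fri Sep 15 2017.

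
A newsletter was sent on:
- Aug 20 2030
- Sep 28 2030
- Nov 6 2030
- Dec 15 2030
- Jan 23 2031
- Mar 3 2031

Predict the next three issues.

Apr 11 2031, May 20 2031, Jun 28 2031

Gaps between consecutive events: 39, 39, 39, 39, 39 days — a constant 39-day interval.
Mar 3 2031 + 39 days = Apr 11 2031.
Apr 11 2031 + 39 days = May 20 2031.
May 20 2031 + 39 days = Jun 28 2031.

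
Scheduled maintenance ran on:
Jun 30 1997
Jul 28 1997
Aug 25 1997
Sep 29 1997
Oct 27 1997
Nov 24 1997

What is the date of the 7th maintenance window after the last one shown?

Jun 29 1998

These are Mondays with 28, 28, 35, 28, 28-day gaps.
Each is the final Monday of its month — Jun 30 1997 is past the 28th, so '4th Monday' doesn't fit.
Last Monday of December 1997: Dec 29 1997.
Last Monday of January 1998: Jan 26 1998.
February 1998 ends with Monday Feb 23 1998.
March 1998 ends with Monday Mar 30 1998.
Last Monday of April 1998: Apr 27 1998.
Last Monday of May 1998: May 25 1998.
Last Monday of June 1998: Jun 29 1998.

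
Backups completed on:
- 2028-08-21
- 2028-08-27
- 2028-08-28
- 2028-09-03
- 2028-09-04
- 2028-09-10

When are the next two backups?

Every event lands on a Monday or Sunday (gaps cycle 6, 1, 6, 1, 6).
So the schedule is: every Monday and Sunday.
Next Monday: 2028-09-11.
Next Sunday: 2028-09-17.

2028-09-11, 2028-09-17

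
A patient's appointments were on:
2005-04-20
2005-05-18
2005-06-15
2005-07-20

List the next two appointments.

Gaps: 28, 28, 35 days — a mix of 28 and 35. Every date is a Wednesday.
Each is the 3rd Wednesday of its month.
August 2005 — 3rd Wednesday is 2005-08-17.
3rd Wednesday of September 2005: 2005-09-21.

2005-08-17, 2005-09-21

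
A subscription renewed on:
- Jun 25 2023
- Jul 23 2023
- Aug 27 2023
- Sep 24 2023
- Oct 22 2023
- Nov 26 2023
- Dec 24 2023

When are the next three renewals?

All dates are Sundays, 28, 35, 28, 28, 35, 28 days apart.
Specifically, the 4th Sunday of each month.
January 2024 — 4th Sunday is Jan 28 2024.
February 2024 — 4th Sunday is Feb 25 2024.
4th Sunday of March 2024: Mar 24 2024.

Jan 28 2024, Feb 25 2024, Mar 24 2024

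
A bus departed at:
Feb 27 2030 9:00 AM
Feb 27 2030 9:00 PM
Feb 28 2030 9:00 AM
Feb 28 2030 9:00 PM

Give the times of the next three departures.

Mar 1 2030 9:00 AM, Mar 1 2030 9:00 PM, Mar 2 2030 9:00 AM

Spacing: 12, 12, 12 h — constant 12 h.
Feb 28 2030 9:00 PM + 12 h = Mar 1 2030 9:00 AM.
Mar 1 2030 9:00 AM + 12 h = Mar 1 2030 9:00 PM.
Mar 1 2030 9:00 PM + 12 h = Mar 2 2030 9:00 AM.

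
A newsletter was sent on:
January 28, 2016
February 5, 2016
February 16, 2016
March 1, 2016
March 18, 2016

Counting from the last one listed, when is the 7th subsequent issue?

October 7, 2016

Gaps: 8, 11, 14, 17 days — each gap is 3 larger than the previous one.
Next gap: 20 days. March 18, 2016 + 20 days = April 7, 2016.
Next gap: 23 days. April 7, 2016 + 23 days = April 30, 2016.
Next gap: 26 days. April 30, 2016 + 26 days = May 26, 2016.
Next gap: 29 days. May 26, 2016 + 29 days = June 24, 2016.
Next gap: 32 days. June 24, 2016 + 32 days = July 26, 2016.
Next gap: 35 days. July 26, 2016 + 35 days = August 30, 2016.
Next gap: 38 days. August 30, 2016 + 38 days = October 7, 2016.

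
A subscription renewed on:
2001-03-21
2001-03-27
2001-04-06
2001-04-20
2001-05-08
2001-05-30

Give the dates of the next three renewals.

2001-06-25, 2001-07-25, 2001-08-28

Gaps: 6, 10, 14, 18, 22 days — each gap is 4 larger than the previous one.
Next gap: 26 days. 2001-05-30 + 26 days = 2001-06-25.
Next gap: 30 days. 2001-06-25 + 30 days = 2001-07-25.
Next gap: 34 days. 2001-07-25 + 34 days = 2001-08-28.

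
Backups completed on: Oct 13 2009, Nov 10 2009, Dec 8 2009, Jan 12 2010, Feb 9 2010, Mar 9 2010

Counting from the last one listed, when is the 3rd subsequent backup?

Jun 8 2010

These are Tuesdays at 28- or 35-day spacing (28, 28, 35, 28, 28).
The pattern: 2nd Tuesday of the month.
2nd Tuesday of April 2010: Apr 13 2010.
May 2010 — 2nd Tuesday is May 11 2010.
June 2010 — 2nd Tuesday is Jun 8 2010.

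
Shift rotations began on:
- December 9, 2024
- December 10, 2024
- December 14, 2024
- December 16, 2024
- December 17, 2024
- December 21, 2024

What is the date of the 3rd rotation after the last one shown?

December 28, 2024

Gaps: 1, 4, 2, 1, 4 days — not constant, but cyclic with period 3.
The events fall on every Monday, Tuesday and Saturday.
The following Monday is December 23, 2024.
Next Tuesday: December 24, 2024.
The following Saturday is December 28, 2024.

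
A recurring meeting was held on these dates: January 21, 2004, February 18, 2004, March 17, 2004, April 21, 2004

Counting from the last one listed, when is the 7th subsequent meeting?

All dates are Wednesdays, 28, 28, 35 days apart.
Specifically, the 3rd Wednesday of each month.
May 2004 — 3rd Wednesday is May 19, 2004.
June 2004 — 3rd Wednesday is June 16, 2004.
July 2004 — 3rd Wednesday is July 21, 2004.
August 2004 — 3rd Wednesday is August 18, 2004.
September 2004 — 3rd Wednesday is September 15, 2004.
October 2004 — 3rd Wednesday is October 20, 2004.
November 2004 — 3rd Wednesday is November 17, 2004.

November 17, 2004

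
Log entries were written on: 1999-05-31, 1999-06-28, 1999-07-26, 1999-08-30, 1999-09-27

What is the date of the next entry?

All Mondays; the gaps (28, 28, 35, 28) vary with month length.
This is the last Monday of each month.
October 1999 ends with Monday 1999-10-25.

1999-10-25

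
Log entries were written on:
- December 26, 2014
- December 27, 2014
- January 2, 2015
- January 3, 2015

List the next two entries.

January 9, 2015; January 10, 2015

The gap pattern 1, 6, 1 repeats every 2 events.
These are the Fridays and Saturdays of each week.
Next Friday: January 9, 2015.
Next Saturday: January 10, 2015.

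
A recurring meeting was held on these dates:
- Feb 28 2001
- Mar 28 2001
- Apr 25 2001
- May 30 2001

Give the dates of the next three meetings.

Jun 27 2001, Jul 25 2001, Aug 29 2001

Every date is a Wednesday; gaps 28, 28, 35 days.
Each is the last Wednesday of its month (at least one falls on the 29th or later, ruling out '4th Wednesday').
June 2001 ends with Wednesday Jun 27 2001.
July 2001 ends with Wednesday Jul 25 2001.
Last Wednesday of August 2001: Aug 29 2001.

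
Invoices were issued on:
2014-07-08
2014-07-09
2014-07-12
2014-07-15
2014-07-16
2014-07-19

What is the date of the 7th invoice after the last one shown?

2014-08-05

The gap pattern 1, 3, 3, 1, 3 repeats every 3 events.
These are the Tuesdays, Wednesdays and Saturdays of each week.
Next Tuesday: 2014-07-22.
Next Wednesday: 2014-07-23.
Next Saturday: 2014-07-26.
The following Tuesday is 2014-07-29.
The following Wednesday is 2014-07-30.
The following Saturday is 2014-08-02.
The following Tuesday is 2014-08-05.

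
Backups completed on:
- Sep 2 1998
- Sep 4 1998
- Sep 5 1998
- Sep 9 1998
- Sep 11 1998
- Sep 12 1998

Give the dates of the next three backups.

Gaps: 2, 1, 4, 2, 1 days — not constant, but cyclic with period 3.
The events fall on every Wednesday, Friday and Saturday.
The following Wednesday is Sep 16 1998.
Next Friday: Sep 18 1998.
Next Saturday: Sep 19 1998.

Sep 16 1998, Sep 18 1998, Sep 19 1998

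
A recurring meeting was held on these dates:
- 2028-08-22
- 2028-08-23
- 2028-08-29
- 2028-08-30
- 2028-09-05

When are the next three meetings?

2028-09-06, 2028-09-12, 2028-09-13

The gap pattern 1, 6, 1, 6 repeats every 2 events.
These are the Tuesdays and Wednesdays of each week.
The following Wednesday is 2028-09-06.
The following Tuesday is 2028-09-12.
The following Wednesday is 2028-09-13.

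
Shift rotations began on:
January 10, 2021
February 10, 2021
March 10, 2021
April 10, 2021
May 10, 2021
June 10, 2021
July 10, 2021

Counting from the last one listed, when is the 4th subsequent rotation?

Gaps: 31, 28, 31, 30, 31, 30 days — not constant. Every event is on the 10th of the month.
Pattern: the 10th of each month.
August 2021: August 10, 2021.
Next: September 2021 → September 10, 2021.
October 2021: October 10, 2021.
Next: November 2021 → November 10, 2021.

November 10, 2021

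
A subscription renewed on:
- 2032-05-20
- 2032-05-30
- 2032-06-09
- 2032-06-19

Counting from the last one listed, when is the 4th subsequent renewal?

2032-07-29

Every event comes 10 days after the last (10, 10, 10).
2032-06-19 + 10 days = 2032-06-29.
2032-06-29 + 10 days = 2032-07-09.
2032-07-09 + 10 days = 2032-07-19.
2032-07-19 + 10 days = 2032-07-29.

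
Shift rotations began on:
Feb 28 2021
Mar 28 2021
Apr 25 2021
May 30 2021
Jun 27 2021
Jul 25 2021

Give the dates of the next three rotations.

Every date is a Sunday; gaps 28, 28, 35, 28, 28 days.
Each is the last Sunday of its month (at least one falls on the 29th or later, ruling out '4th Sunday').
Last Sunday of August 2021: Aug 29 2021.
Last Sunday of September 2021: Sep 26 2021.
October 2021 ends with Sunday Oct 31 2021.

Aug 29 2021, Sep 26 2021, Oct 31 2021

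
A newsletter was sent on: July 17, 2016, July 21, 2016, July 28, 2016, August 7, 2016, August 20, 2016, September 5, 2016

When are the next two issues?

September 24, 2016; October 16, 2016

Intervals are 4, 7, 10, 13, 16 days — an arithmetic progression with common difference 3.
Next gap: 19 days. September 5, 2016 + 19 days = September 24, 2016.
Next gap: 22 days. September 24, 2016 + 22 days = October 16, 2016.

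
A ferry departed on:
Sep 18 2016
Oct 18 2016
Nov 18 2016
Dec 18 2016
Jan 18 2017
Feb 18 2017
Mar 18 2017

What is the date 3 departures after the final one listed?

Gaps: 30, 31, 30, 31, 31, 28 days — not constant. Every event is on the 18th of the month.
Pattern: the 18th of each month.
Next: April 2017 → Apr 18 2017.
Next: May 2017 → May 18 2017.
Next: June 2017 → Jun 18 2017.

Jun 18 2017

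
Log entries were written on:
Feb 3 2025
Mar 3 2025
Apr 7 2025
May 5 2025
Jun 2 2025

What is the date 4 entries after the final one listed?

These are Mondays at 28- or 35-day spacing (28, 35, 28, 28).
The pattern: 1st Monday of the month.
July 2025 — 1st Monday is Jul 7 2025.
1st Monday of August 2025: Aug 4 2025.
1st Monday of September 2025: Sep 1 2025.
1st Monday of October 2025: Oct 6 2025.

Oct 6 2025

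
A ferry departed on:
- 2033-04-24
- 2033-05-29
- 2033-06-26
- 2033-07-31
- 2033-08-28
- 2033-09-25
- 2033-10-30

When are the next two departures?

2033-11-27, 2033-12-25

Every date is a Sunday; gaps 35, 28, 35, 28, 28, 35 days.
Each is the last Sunday of its month (at least one falls on the 29th or later, ruling out '4th Sunday').
Last Sunday of November 2033: 2033-11-27.
December 2033 ends with Sunday 2033-12-25.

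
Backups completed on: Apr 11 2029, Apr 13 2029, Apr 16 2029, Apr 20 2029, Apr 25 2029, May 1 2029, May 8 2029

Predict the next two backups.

May 16 2029, May 25 2029

Gaps: 2, 3, 4, 5, 6, 7 days — each gap is 1 larger than the previous one.
Next gap: 8 days. May 8 2029 + 8 days = May 16 2029.
Next gap: 9 days. May 16 2029 + 9 days = May 25 2029.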